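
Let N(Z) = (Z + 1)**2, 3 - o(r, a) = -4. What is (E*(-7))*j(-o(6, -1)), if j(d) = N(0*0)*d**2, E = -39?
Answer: 13377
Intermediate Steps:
o(r, a) = 7 (o(r, a) = 3 - 1*(-4) = 3 + 4 = 7)
N(Z) = (1 + Z)**2
j(d) = d**2 (j(d) = (1 + 0*0)**2*d**2 = (1 + 0)**2*d**2 = 1**2*d**2 = 1*d**2 = d**2)
(E*(-7))*j(-o(6, -1)) = (-39*(-7))*(-1*7)**2 = 273*(-7)**2 = 273*49 = 13377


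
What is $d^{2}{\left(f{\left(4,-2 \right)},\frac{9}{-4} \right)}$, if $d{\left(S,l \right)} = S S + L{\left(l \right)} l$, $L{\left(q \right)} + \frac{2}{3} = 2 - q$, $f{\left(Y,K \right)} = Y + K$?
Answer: $\frac{4225}{256} \approx 16.504$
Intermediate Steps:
$f{\left(Y,K \right)} = K + Y$
$L{\left(q \right)} = \frac{4}{3} - q$ ($L{\left(q \right)} = - \frac{2}{3} - \left(-2 + q\right) = \frac{4}{3} - q$)
$d{\left(S,l \right)} = S^{2} + l \left(\frac{4}{3} - l\right)$ ($d{\left(S,l \right)} = S S + \left(\frac{4}{3} - l\right) l = S^{2} + l \left(\frac{4}{3} - l\right)$)
$d^{2}{\left(f{\left(4,-2 \right)},\frac{9}{-4} \right)} = \left(\left(-2 + 4\right)^{2} - \left(\frac{9}{-4}\right)^{2} + \frac{4 \frac{9}{-4}}{3}\right)^{2} = \left(2^{2} - \left(9 \left(- \frac{1}{4}\right)\right)^{2} + \frac{4 \cdot 9 \left(- \frac{1}{4}\right)}{3}\right)^{2} = \left(4 - \left(- \frac{9}{4}\right)^{2} + \frac{4}{3} \left(- \frac{9}{4}\right)\right)^{2} = \left(4 - \frac{81}{16} - 3\right)^{2} = \left(- \frac{65}{16}\right)^{2} = \frac{4225}{256}$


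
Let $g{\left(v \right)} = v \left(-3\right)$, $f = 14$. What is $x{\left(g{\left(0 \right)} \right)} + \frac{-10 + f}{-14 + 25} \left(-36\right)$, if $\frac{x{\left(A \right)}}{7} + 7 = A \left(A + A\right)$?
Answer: $- \frac{683}{11} \approx -62.091$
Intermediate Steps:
$g{\left(v \right)} = - 3 v$
$x{\left(A \right)} = -49 + 14 A^{2}$ ($x{\left(A \right)} = -49 + 7 A \left(A + A\right) = -49 + 7 A 2 A = -49 + 7 \cdot 2 A^{2} = -49 + 14 A^{2}$)
$x{\left(g{\left(0 \right)} \right)} + \frac{-10 + f}{-14 + 25} \left(-36\right) = \left(-49 + 14 \left(\left(-3\right) 0\right)^{2}\right) + \frac{-10 + 14}{-14 + 25} \left(-36\right) = \left(-49 + 14 \cdot 0^{2}\right) + \frac{4}{11} \left(-36\right) = \left(-49 + 14 \cdot 0\right) + 4 \cdot \frac{1}{11} \left(-36\right) = \left(-49 + 0\right) + \frac{4}{11} \left(-36\right) = -49 - \frac{144}{11} = - \frac{683}{11}$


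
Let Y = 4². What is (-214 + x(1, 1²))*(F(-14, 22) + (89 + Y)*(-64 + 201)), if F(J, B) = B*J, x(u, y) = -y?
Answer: -3026555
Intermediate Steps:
Y = 16
(-214 + x(1, 1²))*(F(-14, 22) + (89 + Y)*(-64 + 201)) = (-214 - 1*1²)*(22*(-14) + (89 + 16)*(-64 + 201)) = (-214 - 1*1)*(-308 + 105*137) = (-214 - 1)*(-308 + 14385) = -215*14077 = -3026555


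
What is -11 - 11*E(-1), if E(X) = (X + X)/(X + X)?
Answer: -22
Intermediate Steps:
E(X) = 1 (E(X) = (2*X)/((2*X)) = (2*X)*(1/(2*X)) = 1)
-11 - 11*E(-1) = -11 - 11*1 = -11 - 11 = -22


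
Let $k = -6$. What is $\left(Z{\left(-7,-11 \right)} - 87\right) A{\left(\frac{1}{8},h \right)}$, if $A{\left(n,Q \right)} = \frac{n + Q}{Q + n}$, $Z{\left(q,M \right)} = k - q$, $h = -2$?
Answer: $-86$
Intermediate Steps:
$Z{\left(q,M \right)} = -6 - q$
$A{\left(n,Q \right)} = 1$ ($A{\left(n,Q \right)} = \frac{Q + n}{Q + n} = 1$)
$\left(Z{\left(-7,-11 \right)} - 87\right) A{\left(\frac{1}{8},h \right)} = \left(\left(-6 - -7\right) - 87\right) 1 = \left(\left(-6 + 7\right) - 87\right) 1 = \left(1 - 87\right) 1 = \left(-86\right) 1 = -86$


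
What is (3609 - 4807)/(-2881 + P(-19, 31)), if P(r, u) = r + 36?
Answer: 599/1432 ≈ 0.41830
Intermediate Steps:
P(r, u) = 36 + r
(3609 - 4807)/(-2881 + P(-19, 31)) = (3609 - 4807)/(-2881 + (36 - 19)) = -1198/(-2881 + 17) = -1198/(-2864) = -1198*(-1/2864) = 599/1432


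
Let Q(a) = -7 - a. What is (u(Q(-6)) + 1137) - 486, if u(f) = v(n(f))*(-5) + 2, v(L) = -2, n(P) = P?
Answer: 663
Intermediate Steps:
u(f) = 12 (u(f) = -2*(-5) + 2 = 10 + 2 = 12)
(u(Q(-6)) + 1137) - 486 = (12 + 1137) - 486 = 1149 - 486 = 663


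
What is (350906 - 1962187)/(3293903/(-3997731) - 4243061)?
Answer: 6441468003411/16962619788494 ≈ 0.37975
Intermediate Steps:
(350906 - 1962187)/(3293903/(-3997731) - 4243061) = -1611281/(3293903*(-1/3997731) - 4243061) = -1611281/(-3293903/3997731 - 4243061) = -1611281/(-16962619788494/3997731) = -1611281*(-3997731/16962619788494) = 6441468003411/16962619788494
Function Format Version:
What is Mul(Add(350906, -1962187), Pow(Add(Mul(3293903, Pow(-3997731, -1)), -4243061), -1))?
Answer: Rational(6441468003411, 16962619788494) ≈ 0.37975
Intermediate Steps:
Mul(Add(350906, -1962187), Pow(Add(Mul(3293903, Pow(-3997731, -1)), -4243061), -1)) = Mul(-1611281, Pow(Add(Mul(3293903, Rational(-1, 3997731)), -4243061), -1)) = Mul(-1611281, Pow(Add(Rational(-3293903, 3997731), -4243061), -1)) = Mul(-1611281, Pow(Rational(-16962619788494, 3997731), -1)) = Mul(-1611281, Rational(-3997731, 16962619788494)) = Rational(6441468003411, 16962619788494)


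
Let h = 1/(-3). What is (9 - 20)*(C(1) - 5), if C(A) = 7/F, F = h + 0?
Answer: 286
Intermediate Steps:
h = -⅓ (h = 1*(-⅓) = -⅓ ≈ -0.33333)
F = -⅓ (F = -⅓ + 0 = -⅓ ≈ -0.33333)
C(A) = -21 (C(A) = 7/(-⅓) = 7*(-3) = -21)
(9 - 20)*(C(1) - 5) = (9 - 20)*(-21 - 5) = -11*(-26) = 286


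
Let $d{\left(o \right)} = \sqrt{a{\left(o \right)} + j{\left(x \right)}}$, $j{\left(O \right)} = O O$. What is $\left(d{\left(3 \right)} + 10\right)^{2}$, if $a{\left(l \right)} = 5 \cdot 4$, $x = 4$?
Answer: $256$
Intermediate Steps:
$j{\left(O \right)} = O^{2}$
$a{\left(l \right)} = 20$
$d{\left(o \right)} = 6$ ($d{\left(o \right)} = \sqrt{20 + 4^{2}} = \sqrt{20 + 16} = \sqrt{36} = 6$)
$\left(d{\left(3 \right)} + 10\right)^{2} = \left(6 + 10\right)^{2} = 16^{2} = 256$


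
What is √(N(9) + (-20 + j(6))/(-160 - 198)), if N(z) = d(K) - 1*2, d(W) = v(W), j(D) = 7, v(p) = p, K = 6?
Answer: 17*√1790/358 ≈ 2.0091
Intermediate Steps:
d(W) = W
N(z) = 4 (N(z) = 6 - 1*2 = 6 - 2 = 4)
√(N(9) + (-20 + j(6))/(-160 - 198)) = √(4 + (-20 + 7)/(-160 - 198)) = √(4 - 13/(-358)) = √(4 - 13*(-1/358)) = √(4 + 13/358) = √(1445/358) = 17*√1790/358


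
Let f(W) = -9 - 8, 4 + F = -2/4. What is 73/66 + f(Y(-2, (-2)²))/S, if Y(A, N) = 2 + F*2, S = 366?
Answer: 711/671 ≈ 1.0596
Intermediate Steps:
F = -9/2 (F = -4 - 2/4 = -4 - 2*¼ = -4 - ½ = -9/2 ≈ -4.5000)
Y(A, N) = -7 (Y(A, N) = 2 - 9/2*2 = 2 - 9 = -7)
f(W) = -17
73/66 + f(Y(-2, (-2)²))/S = 73/66 - 17/366 = 711/671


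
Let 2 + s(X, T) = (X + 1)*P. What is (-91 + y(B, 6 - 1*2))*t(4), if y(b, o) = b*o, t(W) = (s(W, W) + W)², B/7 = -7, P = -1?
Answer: -2583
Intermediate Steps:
B = -49 (B = 7*(-7) = -49)
s(X, T) = -3 - X (s(X, T) = -2 + (X + 1)*(-1) = -2 + (1 + X)*(-1) = -2 + (-1 - X) = -3 - X)
t(W) = 9 (t(W) = ((-3 - W) + W)² = (-3)² = 9)
(-91 + y(B, 6 - 1*2))*t(4) = (-91 - 49*(6 - 1*2))*9 = (-91 - 49*(6 - 2))*9 = (-91 - 49*4)*9 = (-91 - 196)*9 = -287*9 = -2583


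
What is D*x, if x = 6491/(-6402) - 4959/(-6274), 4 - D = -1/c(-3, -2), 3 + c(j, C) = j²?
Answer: -28053175/30124611 ≈ -0.93124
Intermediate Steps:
c(j, C) = -3 + j²
D = 25/6 (D = 4 - (-1)/(-3 + (-3)²) = 4 - (-1)/(-3 + 9) = 4 - (-1)/6 = 4 - 1*(-⅙) = 4 + ⅙ = 25/6 ≈ 4.1667)
x = -2244254/10041537 (x = 6491*(-1/6402) - 4959*(-1/6274) = -6491/6402 + 4959/6274 = -2244254/10041537 ≈ -0.22350)
D*x = (25/6)*(-2244254/10041537) = -28053175/30124611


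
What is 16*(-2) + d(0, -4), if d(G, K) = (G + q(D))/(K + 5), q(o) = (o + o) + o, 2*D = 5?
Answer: -49/2 ≈ -24.500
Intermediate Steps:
D = 5/2 (D = (½)*5 = 5/2 ≈ 2.5000)
q(o) = 3*o (q(o) = 2*o + o = 3*o)
d(G, K) = (15/2 + G)/(5 + K) (d(G, K) = (G + 3*(5/2))/(K + 5) = (G + 15/2)/(5 + K) = (15/2 + G)/(5 + K))
16*(-2) + d(0, -4) = 16*(-2) + (15/2 + 0)/(5 - 4) = -32 + (15/2)/1 = -32 + 1*(15/2) = -32 + 15/2 = -49/2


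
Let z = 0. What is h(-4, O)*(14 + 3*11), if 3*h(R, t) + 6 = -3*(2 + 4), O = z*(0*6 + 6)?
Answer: -376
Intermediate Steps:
O = 0 (O = 0*(0*6 + 6) = 0*(0 + 6) = 0*6 = 0)
h(R, t) = -8 (h(R, t) = -2 + (-3*(2 + 4))/3 = -2 + (-3*6)/3 = -2 + (⅓)*(-18) = -2 - 6 = -8)
h(-4, O)*(14 + 3*11) = -8*(14 + 3*11) = -8*(14 + 33) = -8*47 = -376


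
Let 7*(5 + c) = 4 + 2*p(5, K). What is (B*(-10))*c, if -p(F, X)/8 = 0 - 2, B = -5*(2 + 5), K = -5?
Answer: 50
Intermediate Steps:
B = -35 (B = -5*7 = -35)
p(F, X) = 16 (p(F, X) = -8*(0 - 2) = -8*(-2) = 16)
c = ⅐ (c = -5 + (4 + 2*16)/7 = -5 + (4 + 32)/7 = -5 + (⅐)*36 = -5 + 36/7 = ⅐ ≈ 0.14286)
(B*(-10))*c = -35*(-10)*(⅐) = 350*(⅐) = 50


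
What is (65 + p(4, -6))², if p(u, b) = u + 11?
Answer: 6400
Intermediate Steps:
p(u, b) = 11 + u
(65 + p(4, -6))² = (65 + (11 + 4))² = (65 + 15)² = 80² = 6400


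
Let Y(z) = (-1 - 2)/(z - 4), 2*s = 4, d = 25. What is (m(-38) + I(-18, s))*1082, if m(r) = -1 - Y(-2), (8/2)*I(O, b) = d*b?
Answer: 11902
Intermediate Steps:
s = 2 (s = (½)*4 = 2)
I(O, b) = 25*b/4 (I(O, b) = (25*b)/4 = 25*b/4)
Y(z) = -3/(-4 + z)
m(r) = -3/2 (m(r) = -1 - (-3)/(-4 - 2) = -1 - (-3)/(-6) = -1 - (-3)*(-1)/6 = -1 - 1*½ = -1 - ½ = -3/2)
(m(-38) + I(-18, s))*1082 = (-3/2 + (25/4)*2)*1082 = (-3/2 + 25/2)*1082 = 11*1082 = 11902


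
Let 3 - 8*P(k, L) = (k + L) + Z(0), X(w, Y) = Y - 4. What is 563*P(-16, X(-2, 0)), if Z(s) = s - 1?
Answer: 1689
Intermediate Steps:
X(w, Y) = -4 + Y
Z(s) = -1 + s
P(k, L) = ½ - L/8 - k/8 (P(k, L) = 3/8 - ((k + L) + (-1 + 0))/8 = 3/8 - ((L + k) - 1)/8 = 3/8 - (-1 + L + k)/8 = 3/8 + (⅛ - L/8 - k/8) = ½ - L/8 - k/8)
563*P(-16, X(-2, 0)) = 563*(½ - (-4 + 0)/8 - ⅛*(-16)) = 563*(½ - ⅛*(-4) + 2) = 563*(½ + ½ + 2) = 563*3 = 1689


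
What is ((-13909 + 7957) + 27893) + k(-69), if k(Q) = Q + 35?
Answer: 21907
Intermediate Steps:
k(Q) = 35 + Q
((-13909 + 7957) + 27893) + k(-69) = ((-13909 + 7957) + 27893) + (35 - 69) = (-5952 + 27893) - 34 = 21941 - 34 = 21907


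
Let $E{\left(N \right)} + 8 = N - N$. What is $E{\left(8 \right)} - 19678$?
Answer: $-19686$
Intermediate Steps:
$E{\left(N \right)} = -8$ ($E{\left(N \right)} = -8 + \left(N - N\right) = -8 + 0 = -8$)
$E{\left(8 \right)} - 19678 = -8 - 19678 = -19686$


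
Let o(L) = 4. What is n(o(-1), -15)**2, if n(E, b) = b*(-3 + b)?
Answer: 72900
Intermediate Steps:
n(o(-1), -15)**2 = (-15*(-3 - 15))**2 = (-15*(-18))**2 = 270**2 = 72900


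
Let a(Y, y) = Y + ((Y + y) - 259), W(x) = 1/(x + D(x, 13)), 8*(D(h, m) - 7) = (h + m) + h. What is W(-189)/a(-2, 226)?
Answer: 8/67377 ≈ 0.00011873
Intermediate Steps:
D(h, m) = 7 + h/4 + m/8 (D(h, m) = 7 + ((h + m) + h)/8 = 7 + (m + 2*h)/8 = 7 + (h/4 + m/8) = 7 + h/4 + m/8)
W(x) = 1/(69/8 + 5*x/4) (W(x) = 1/(x + (7 + x/4 + (⅛)*13)) = 1/(x + (7 + x/4 + 13/8)) = 1/(x + (69/8 + x/4)) = 1/(69/8 + 5*x/4))
a(Y, y) = -259 + y + 2*Y (a(Y, y) = Y + (-259 + Y + y) = -259 + y + 2*Y)
W(-189)/a(-2, 226) = (8/(69 + 10*(-189)))/(-259 + 226 + 2*(-2)) = (8/(69 - 1890))/(-259 + 226 - 4) = (8/(-1821))/(-37) = (8*(-1/1821))*(-1/37) = -8/1821*(-1/37) = 8/67377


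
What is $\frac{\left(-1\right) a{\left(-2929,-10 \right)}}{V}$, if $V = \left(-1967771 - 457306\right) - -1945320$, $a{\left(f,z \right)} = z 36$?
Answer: $- \frac{120}{159919} \approx -0.00075038$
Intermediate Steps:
$a{\left(f,z \right)} = 36 z$
$V = -479757$ ($V = \left(-1967771 - 457306\right) + 1945320 = -2425077 + 1945320 = -479757$)
$\frac{\left(-1\right) a{\left(-2929,-10 \right)}}{V} = \frac{\left(-1\right) 36 \left(-10\right)}{-479757} = \left(-1\right) \left(-360\right) \left(- \frac{1}{479757}\right) = 360 \left(- \frac{1}{479757}\right) = - \frac{120}{159919}$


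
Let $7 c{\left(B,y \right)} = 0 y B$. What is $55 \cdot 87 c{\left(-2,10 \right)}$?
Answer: $0$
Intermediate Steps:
$c{\left(B,y \right)} = 0$ ($c{\left(B,y \right)} = \frac{0 y B}{7} = \frac{0 B}{7} = \frac{1}{7} \cdot 0 = 0$)
$55 \cdot 87 c{\left(-2,10 \right)} = 55 \cdot 87 \cdot 0 = 4785 \cdot 0 = 0$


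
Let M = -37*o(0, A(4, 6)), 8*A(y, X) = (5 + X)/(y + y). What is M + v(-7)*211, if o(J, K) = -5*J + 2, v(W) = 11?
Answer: 2247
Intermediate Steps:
A(y, X) = (5 + X)/(16*y) (A(y, X) = ((5 + X)/(y + y))/8 = ((5 + X)/((2*y)))/8 = ((5 + X)*(1/(2*y)))/8 = ((5 + X)/(2*y))/8 = (5 + X)/(16*y))
o(J, K) = 2 - 5*J
M = -74 (M = -37*(2 - 5*0) = -37*(2 + 0) = -37*2 = -74)
M + v(-7)*211 = -74 + 11*211 = -74 + 2321 = 2247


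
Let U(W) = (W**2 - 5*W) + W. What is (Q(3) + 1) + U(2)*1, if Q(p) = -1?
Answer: -4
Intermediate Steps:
U(W) = W**2 - 4*W
(Q(3) + 1) + U(2)*1 = (-1 + 1) + (2*(-4 + 2))*1 = 0 + (2*(-2))*1 = 0 - 4*1 = 0 - 4 = -4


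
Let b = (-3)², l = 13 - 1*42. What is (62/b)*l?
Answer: -1798/9 ≈ -199.78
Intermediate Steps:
l = -29 (l = 13 - 42 = -29)
b = 9
(62/b)*l = (62/9)*(-29) = -1798/9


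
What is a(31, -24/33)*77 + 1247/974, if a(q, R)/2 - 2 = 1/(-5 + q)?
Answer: 3991105/12662 ≈ 315.20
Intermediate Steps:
a(q, R) = 4 + 2/(-5 + q)
a(31, -24/33)*77 + 1247/974 = (2*(-9 + 2*31)/(-5 + 31))*77 + 1247/974 = (2*(-9 + 62)/26)*77 + 1247*(1/974) = (2*(1/26)*53)*77 + 1247/974 = (53/13)*77 + 1247/974 = 4081/13 + 1247/974 = 3991105/12662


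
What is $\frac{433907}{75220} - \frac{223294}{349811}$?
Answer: $\frac{134989266897}{26312783420} \approx 5.1302$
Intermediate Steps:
$\frac{433907}{75220} - \frac{223294}{349811} = \frac{134989266897}{26312783420}$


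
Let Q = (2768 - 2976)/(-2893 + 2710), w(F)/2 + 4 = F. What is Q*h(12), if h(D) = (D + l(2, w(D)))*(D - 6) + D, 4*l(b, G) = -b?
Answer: 5616/61 ≈ 92.066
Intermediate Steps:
w(F) = -8 + 2*F
l(b, G) = -b/4 (l(b, G) = (-b)/4 = -b/4)
h(D) = D + (-6 + D)*(-1/2 + D) (h(D) = (D - 1/4*2)*(D - 6) + D = (D - 1/2)*(-6 + D) + D = (-1/2 + D)*(-6 + D) + D = (-6 + D)*(-1/2 + D) + D = D + (-6 + D)*(-1/2 + D))
Q = 208/183 (Q = -208/(-183) = -208*(-1/183) = 208/183 ≈ 1.1366)
Q*h(12) = 208*(3 + 12**2 - 11/2*12)/183 = 208*(3 + 144 - 66)/183 = (208/183)*81 = 5616/61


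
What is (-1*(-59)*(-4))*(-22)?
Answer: 5192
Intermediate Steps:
(-1*(-59)*(-4))*(-22) = (59*(-4))*(-22) = -236*(-22) = 5192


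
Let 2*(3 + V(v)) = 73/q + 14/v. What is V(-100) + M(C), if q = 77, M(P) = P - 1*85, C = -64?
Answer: -1167289/7700 ≈ -151.60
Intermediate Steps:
M(P) = -85 + P (M(P) = P - 85 = -85 + P)
V(v) = -389/154 + 7/v (V(v) = -3 + (73/77 + 14/v)/2 = -3 + (73/154 + 7/v) = -389/154 + 7/v)
V(-100) + M(C) = (-389/154 + 7/(-100)) + (-85 - 64) = (-389/154 + 7*(-1/100)) - 149 = (-389/154 - 7/100) - 149 = -19989/7700 - 149 = -1167289/7700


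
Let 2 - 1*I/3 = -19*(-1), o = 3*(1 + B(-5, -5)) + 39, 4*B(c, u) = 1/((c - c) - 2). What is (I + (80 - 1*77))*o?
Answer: -1998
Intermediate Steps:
B(c, u) = -⅛ (B(c, u) = 1/(4*((c - c) - 2)) = 1/(4*(0 - 2)) = (¼)/(-2) = (¼)*(-½) = -⅛)
o = 333/8 (o = 3*(1 - ⅛) + 39 = 3*(7/8) + 39 = 21/8 + 39 = 333/8 ≈ 41.625)
I = -51 (I = 6 - (-57)*(-1) = 6 - 3*19 = 6 - 57 = -51)
(I + (80 - 1*77))*o = (-51 + (80 - 1*77))*(333/8) = (-51 + (80 - 77))*(333/8) = (-51 + 3)*(333/8) = -48*333/8 = -1998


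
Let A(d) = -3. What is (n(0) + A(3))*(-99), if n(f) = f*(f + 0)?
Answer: 297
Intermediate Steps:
n(f) = f² (n(f) = f*f = f²)
(n(0) + A(3))*(-99) = (0² - 3)*(-99) = (0 - 3)*(-99) = -3*(-99) = 297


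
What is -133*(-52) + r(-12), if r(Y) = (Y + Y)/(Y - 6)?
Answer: 20752/3 ≈ 6917.3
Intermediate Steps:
r(Y) = 2*Y/(-6 + Y) (r(Y) = (2*Y)/(-6 + Y) = 2*Y/(-6 + Y))
-133*(-52) + r(-12) = -133*(-52) + 2*(-12)/(-6 - 12) = 6916 + 2*(-12)/(-18) = 6916 + 2*(-12)*(-1/18) = 6916 + 4/3 = 20752/3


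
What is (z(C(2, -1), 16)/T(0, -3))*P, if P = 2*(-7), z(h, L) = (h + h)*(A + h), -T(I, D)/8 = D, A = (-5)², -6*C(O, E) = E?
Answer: -1057/216 ≈ -4.8935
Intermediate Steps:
C(O, E) = -E/6
A = 25
T(I, D) = -8*D
z(h, L) = 2*h*(25 + h) (z(h, L) = (h + h)*(25 + h) = (2*h)*(25 + h) = 2*h*(25 + h))
P = -14
(z(C(2, -1), 16)/T(0, -3))*P = ((2*(-⅙*(-1))*(25 - ⅙*(-1)))/((-8*(-3))))*(-14) = ((2*(⅙)*(25 + ⅙))/24)*(-14) = ((2*(⅙)*(151/6))*(1/24))*(-14) = ((151/18)*(1/24))*(-14) = (151/432)*(-14) = -1057/216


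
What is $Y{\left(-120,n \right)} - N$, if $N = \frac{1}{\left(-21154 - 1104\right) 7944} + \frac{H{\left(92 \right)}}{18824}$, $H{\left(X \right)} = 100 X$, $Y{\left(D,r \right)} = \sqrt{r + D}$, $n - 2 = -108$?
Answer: $- \frac{203340182447}{416051699856} + i \sqrt{226} \approx -0.48874 + 15.033 i$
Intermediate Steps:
$n = -106$ ($n = 2 - 108 = -106$)
$Y{\left(D,r \right)} = \sqrt{D + r}$
$N = \frac{203340182447}{416051699856}$ ($N = \frac{1}{\left(-21154 - 1104\right) 7944} + \frac{100 \cdot 92}{18824} = \frac{1}{-22258} \cdot \frac{1}{7944} + 9200 \cdot \frac{1}{18824} = \left(- \frac{1}{22258}\right) \frac{1}{7944} + \frac{1150}{2353} = - \frac{1}{176817552} + \frac{1150}{2353} = \frac{203340182447}{416051699856} \approx 0.48874$)
$Y{\left(-120,n \right)} - N = \sqrt{-120 - 106} - \frac{203340182447}{416051699856} = \sqrt{-226} - \frac{203340182447}{416051699856} = i \sqrt{226} - \frac{203340182447}{416051699856} = - \frac{203340182447}{416051699856} + i \sqrt{226}$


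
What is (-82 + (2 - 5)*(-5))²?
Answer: 4489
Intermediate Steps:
(-82 + (2 - 5)*(-5))² = (-82 - 3*(-5))² = (-82 + 15)² = (-67)² = 4489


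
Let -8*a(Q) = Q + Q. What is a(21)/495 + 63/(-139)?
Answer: -42553/91740 ≈ -0.46384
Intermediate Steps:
a(Q) = -Q/4 (a(Q) = -(Q + Q)/8 = -Q/4)
a(21)/495 + 63/(-139) = -¼*21/495 + 63/(-139) = -21/4*1/495 + 63*(-1/139) = -7/660 - 63/139 = -42553/91740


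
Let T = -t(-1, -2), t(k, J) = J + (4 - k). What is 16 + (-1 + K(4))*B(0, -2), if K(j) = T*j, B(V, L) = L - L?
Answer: 16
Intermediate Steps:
t(k, J) = 4 + J - k
B(V, L) = 0
T = -3 (T = -(4 - 2 - 1*(-1)) = -(4 - 2 + 1) = -1*3 = -3)
K(j) = -3*j
16 + (-1 + K(4))*B(0, -2) = 16 + (-1 - 3*4)*0 = 16 + (-1 - 12)*0 = 16 - 13*0 = 16 + 0 = 16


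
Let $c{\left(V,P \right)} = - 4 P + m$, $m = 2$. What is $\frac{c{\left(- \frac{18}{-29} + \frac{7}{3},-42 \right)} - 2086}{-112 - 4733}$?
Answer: $\frac{1916}{4845} \approx 0.39546$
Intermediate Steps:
$c{\left(V,P \right)} = 2 - 4 P$ ($c{\left(V,P \right)} = - 4 P + 2 = 2 - 4 P$)
$\frac{c{\left(- \frac{18}{-29} + \frac{7}{3},-42 \right)} - 2086}{-112 - 4733} = \frac{\left(2 - -168\right) - 2086}{-112 - 4733} = \frac{\left(2 + 168\right) - 2086}{-4845} = \left(170 - 2086\right) \left(- \frac{1}{4845}\right) = \left(-1916\right) \left(- \frac{1}{4845}\right) = \frac{1916}{4845}$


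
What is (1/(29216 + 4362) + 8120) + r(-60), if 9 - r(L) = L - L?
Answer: 272955563/33578 ≈ 8129.0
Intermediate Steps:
r(L) = 9 (r(L) = 9 - (L - L) = 9 - 1*0 = 9 + 0 = 9)
(1/(29216 + 4362) + 8120) + r(-60) = (1/(29216 + 4362) + 8120) + 9 = (1/33578 + 8120) + 9 = 272653361/33578 + 9 = 272955563/33578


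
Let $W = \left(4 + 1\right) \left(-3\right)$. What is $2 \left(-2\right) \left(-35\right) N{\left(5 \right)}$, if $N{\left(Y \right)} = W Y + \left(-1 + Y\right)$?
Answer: $-9940$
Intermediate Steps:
$W = -15$ ($W = 5 \left(-3\right) = -15$)
$N{\left(Y \right)} = -1 - 14 Y$ ($N{\left(Y \right)} = - 15 Y + \left(-1 + Y\right) = -1 - 14 Y$)
$2 \left(-2\right) \left(-35\right) N{\left(5 \right)} = 2 \left(-2\right) \left(-35\right) \left(-1 - 70\right) = \left(-4\right) \left(-35\right) \left(-1 - 70\right) = 140 \left(-71\right) = -9940$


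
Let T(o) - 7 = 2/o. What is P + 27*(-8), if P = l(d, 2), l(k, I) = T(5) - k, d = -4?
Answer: -1023/5 ≈ -204.60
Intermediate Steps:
T(o) = 7 + 2/o
l(k, I) = 37/5 - k (l(k, I) = (7 + 2/5) - k = (7 + 2*(⅕)) - k = (7 + ⅖) - k = 37/5 - k)
P = 57/5 (P = 37/5 - 1*(-4) = 37/5 + 4 = 57/5 ≈ 11.400)
P + 27*(-8) = 57/5 + 27*(-8) = 57/5 - 216 = -1023/5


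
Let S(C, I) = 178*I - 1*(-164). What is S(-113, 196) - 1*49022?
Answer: -13970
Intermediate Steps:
S(C, I) = 164 + 178*I (S(C, I) = 178*I + 164 = 164 + 178*I)
S(-113, 196) - 1*49022 = (164 + 178*196) - 1*49022 = (164 + 34888) - 49022 = 35052 - 49022 = -13970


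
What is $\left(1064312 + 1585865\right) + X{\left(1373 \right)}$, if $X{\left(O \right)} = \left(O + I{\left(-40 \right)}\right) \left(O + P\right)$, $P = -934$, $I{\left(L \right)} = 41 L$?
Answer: $2532964$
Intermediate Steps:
$X{\left(O \right)} = \left(-1640 + O\right) \left(-934 + O\right)$ ($X{\left(O \right)} = \left(O + 41 \left(-40\right)\right) \left(O - 934\right) = \left(O - 1640\right) \left(-934 + O\right) = \left(-1640 + O\right) \left(-934 + O\right)$)
$\left(1064312 + 1585865\right) + X{\left(1373 \right)} = \left(1064312 + 1585865\right) + \left(1531760 + 1373^{2} - 3534102\right) = 2650177 + \left(1531760 + 1885129 - 3534102\right) = 2650177 - 117213 = 2532964$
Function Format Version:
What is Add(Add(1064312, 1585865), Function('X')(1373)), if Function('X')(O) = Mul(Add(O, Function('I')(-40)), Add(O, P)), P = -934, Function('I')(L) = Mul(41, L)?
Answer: 2532964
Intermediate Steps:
Function('X')(O) = Mul(Add(-1640, O), Add(-934, O)) (Function('X')(O) = Mul(Add(O, Mul(41, -40)), Add(O, -934)) = Mul(Add(O, -1640), Add(-934, O)) = Mul(Add(-1640, O), Add(-934, O)))
Add(Add(1064312, 1585865), Function('X')(1373)) = Add(Add(1064312, 1585865), Add(1531760, Pow(1373, 2), Mul(-2574, 1373))) = Add(2650177, Add(1531760, 1885129, -3534102)) = Add(2650177, -117213) = 2532964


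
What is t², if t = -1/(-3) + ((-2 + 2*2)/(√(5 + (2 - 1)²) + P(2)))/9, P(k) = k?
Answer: 7/81 + 2*√6/81 ≈ 0.14690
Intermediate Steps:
t = ⅓ + 2/(9*(2 + √6)) (t = -1/(-3) + ((-2 + 2*2)/(√(5 + (2 - 1)²) + 2))/9 = -1*(-⅓) + ((-2 + 4)/(√(5 + 1²) + 2))*(⅑) = ⅓ + (2/(√(5 + 1) + 2))*(⅑) = ⅓ + (2/(√6 + 2))*(⅑) = ⅓ + (2/(2 + √6))*(⅑) = ⅓ + 2/(9*(2 + √6)) ≈ 0.38328)
t² = (⅑ + √6/9)²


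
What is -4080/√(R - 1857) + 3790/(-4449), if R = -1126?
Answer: -3790/4449 + 4080*I*√2983/2983 ≈ -0.85188 + 74.702*I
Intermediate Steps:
-4080/√(R - 1857) + 3790/(-4449) = -4080/√(-1126 - 1857) + 3790/(-4449) = -4080*(-I*√2983/2983) + 3790*(-1/4449) = -4080*(-I*√2983/2983) - 3790/4449 = -(-4080)*I*√2983/2983 - 3790/4449 = 4080*I*√2983/2983 - 3790/4449 = -3790/4449 + 4080*I*√2983/2983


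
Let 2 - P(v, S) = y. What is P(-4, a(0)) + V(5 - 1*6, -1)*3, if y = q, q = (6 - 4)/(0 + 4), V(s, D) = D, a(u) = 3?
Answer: -3/2 ≈ -1.5000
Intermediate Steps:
q = 1/2 (q = 2/4 = 2*(1/4) = 1/2 ≈ 0.50000)
y = 1/2 ≈ 0.50000
P(v, S) = 3/2 (P(v, S) = 2 - 1*1/2 = 2 - 1/2 = 3/2)
P(-4, a(0)) + V(5 - 1*6, -1)*3 = 3/2 - 1*3 = 3/2 - 3 = -3/2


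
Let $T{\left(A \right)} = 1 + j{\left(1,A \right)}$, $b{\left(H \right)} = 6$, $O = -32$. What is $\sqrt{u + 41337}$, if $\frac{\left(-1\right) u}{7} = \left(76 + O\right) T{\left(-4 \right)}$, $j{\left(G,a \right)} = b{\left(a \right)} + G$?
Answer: $\sqrt{38873} \approx 197.16$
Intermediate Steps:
$j{\left(G,a \right)} = 6 + G$
$T{\left(A \right)} = 8$ ($T{\left(A \right)} = 1 + \left(6 + 1\right) = 1 + 7 = 8$)
$u = -2464$ ($u = - 7 \left(76 - 32\right) 8 = - 7 \cdot 44 \cdot 8 = \left(-7\right) 352 = -2464$)
$\sqrt{u + 41337} = \sqrt{-2464 + 41337} = \sqrt{38873}$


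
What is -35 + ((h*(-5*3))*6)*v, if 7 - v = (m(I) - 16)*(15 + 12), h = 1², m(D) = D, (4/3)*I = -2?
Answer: -43190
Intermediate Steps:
I = -3/2 (I = (¾)*(-2) = -3/2 ≈ -1.5000)
h = 1
v = 959/2 (v = 7 - (-3/2 - 16)*(15 + 12) = 7 - (-35)*27/2 = 7 - 1*(-945/2) = 7 + 945/2 = 959/2 ≈ 479.50)
-35 + ((h*(-5*3))*6)*v = -35 + ((1*(-5*3))*6)*(959/2) = -35 + ((1*(-15))*6)*(959/2) = -35 - 15*6*(959/2) = -35 - 90*959/2 = -35 - 43155 = -43190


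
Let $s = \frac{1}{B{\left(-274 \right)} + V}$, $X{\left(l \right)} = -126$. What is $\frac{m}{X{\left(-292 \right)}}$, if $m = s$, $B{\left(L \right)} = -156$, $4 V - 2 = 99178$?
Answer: $- \frac{1}{3104514} \approx -3.2211 \cdot 10^{-7}$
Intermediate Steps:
$V = 24795$ ($V = \frac{1}{2} + \frac{1}{4} \cdot 99178 = \frac{1}{2} + \frac{49589}{2} = 24795$)
$s = \frac{1}{24639}$ ($s = \frac{1}{-156 + 24795} = \frac{1}{24639} \approx 4.0586 \cdot 10^{-5}$)
$m = \frac{1}{24639} \approx 4.0586 \cdot 10^{-5}$
$\frac{m}{X{\left(-292 \right)}} = \frac{1}{24639 \left(-126\right)} = \frac{1}{24639} \left(- \frac{1}{126}\right) = - \frac{1}{3104514}$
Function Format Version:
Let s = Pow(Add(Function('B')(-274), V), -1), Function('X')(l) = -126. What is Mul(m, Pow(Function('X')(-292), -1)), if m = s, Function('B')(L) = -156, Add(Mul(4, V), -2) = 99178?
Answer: Rational(-1, 3104514) ≈ -3.2211e-7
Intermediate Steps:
V = 24795 (V = Add(Rational(1, 2), Mul(Rational(1, 4), 99178)) = Add(Rational(1, 2), Rational(49589, 2)) = 24795)
s = Rational(1, 24639) (s = Pow(Add(-156, 24795), -1) = Pow(24639, -1) = Rational(1, 24639) ≈ 4.0586e-5)
m = Rational(1, 24639) ≈ 4.0586e-5
Mul(m, Pow(Function('X')(-292), -1)) = Mul(Rational(1, 24639), Pow(-126, -1)) = Mul(Rational(1, 24639), Rational(-1, 126)) = Rational(-1, 3104514)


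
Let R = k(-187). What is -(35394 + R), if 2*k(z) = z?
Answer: -70601/2 ≈ -35301.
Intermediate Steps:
k(z) = z/2
R = -187/2 (R = (1/2)*(-187) = -187/2 ≈ -93.500)
-(35394 + R) = -(35394 - 187/2) = -1*70601/2 = -70601/2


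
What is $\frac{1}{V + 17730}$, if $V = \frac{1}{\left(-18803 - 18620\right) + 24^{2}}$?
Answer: $\frac{36847}{653297309} \approx 5.6402 \cdot 10^{-5}$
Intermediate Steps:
$V = - \frac{1}{36847}$ ($V = \frac{1}{-37423 + 576} = \frac{1}{-36847} = - \frac{1}{36847} \approx -2.7139 \cdot 10^{-5}$)
$\frac{1}{V + 17730} = \frac{1}{- \frac{1}{36847} + 17730} = \frac{1}{\frac{653297309}{36847}} = \frac{36847}{653297309}$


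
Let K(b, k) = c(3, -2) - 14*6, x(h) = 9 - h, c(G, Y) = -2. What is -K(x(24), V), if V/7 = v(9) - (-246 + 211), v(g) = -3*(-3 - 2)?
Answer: 86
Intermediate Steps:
v(g) = 15 (v(g) = -3*(-5) = 15)
V = 350 (V = 7*(15 - (-246 + 211)) = 7*(15 - 1*(-35)) = 7*(15 + 35) = 7*50 = 350)
K(b, k) = -86 (K(b, k) = -2 - 14*6 = -2 - 84 = -86)
-K(x(24), V) = -1*(-86) = 86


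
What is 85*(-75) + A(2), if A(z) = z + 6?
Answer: -6367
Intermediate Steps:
A(z) = 6 + z
85*(-75) + A(2) = 85*(-75) + (6 + 2) = -6375 + 8 = -6367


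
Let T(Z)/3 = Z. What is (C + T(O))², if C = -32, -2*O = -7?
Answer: 1849/4 ≈ 462.25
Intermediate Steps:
O = 7/2 (O = -½*(-7) = 7/2 ≈ 3.5000)
T(Z) = 3*Z
(C + T(O))² = (-32 + 3*(7/2))² = (-32 + 21/2)² = (-43/2)² = 1849/4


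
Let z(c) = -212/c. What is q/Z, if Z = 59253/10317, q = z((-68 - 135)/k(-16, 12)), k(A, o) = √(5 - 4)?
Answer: 729068/4009453 ≈ 0.18184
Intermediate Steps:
k(A, o) = 1 (k(A, o) = √1 = 1)
q = 212/203 (q = -212/(-68 - 135) = -212/((-203*1)) = -212/(-203) = -212*(-1/203) = 212/203 ≈ 1.0443)
Z = 19751/3439 (Z = 59253*(1/10317) = 19751/3439 ≈ 5.7432)
q/Z = 212/(203*(19751/3439)) = (212/203)*(3439/19751) = 729068/4009453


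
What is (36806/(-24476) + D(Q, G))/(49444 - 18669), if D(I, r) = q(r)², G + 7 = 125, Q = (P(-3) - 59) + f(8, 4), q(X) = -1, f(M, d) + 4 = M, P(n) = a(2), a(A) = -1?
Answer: -1233/75324890 ≈ -1.6369e-5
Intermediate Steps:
P(n) = -1
f(M, d) = -4 + M
Q = -56 (Q = (-1 - 59) + (-4 + 8) = -60 + 4 = -56)
G = 118 (G = -7 + 125 = 118)
D(I, r) = 1 (D(I, r) = (-1)² = 1)
(36806/(-24476) + D(Q, G))/(49444 - 18669) = (36806/(-24476) + 1)/(49444 - 18669) = (36806*(-1/24476) + 1)/30775 = (-18403/12238 + 1)*(1/30775) = -6165/12238*1/30775 = -1233/75324890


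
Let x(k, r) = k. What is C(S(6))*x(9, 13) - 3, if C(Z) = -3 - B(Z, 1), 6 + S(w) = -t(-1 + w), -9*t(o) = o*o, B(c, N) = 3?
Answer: -57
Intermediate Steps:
t(o) = -o**2/9 (t(o) = -o*o/9 = -o**2/9)
S(w) = -6 + (-1 + w)**2/9 (S(w) = -6 - (-1)*(-1 + w)**2/9 = -6 + (-1 + w)**2/9)
C(Z) = -6 (C(Z) = -3 - 1*3 = -3 - 3 = -6)
C(S(6))*x(9, 13) - 3 = -6*9 - 3 = -54 - 3 = -57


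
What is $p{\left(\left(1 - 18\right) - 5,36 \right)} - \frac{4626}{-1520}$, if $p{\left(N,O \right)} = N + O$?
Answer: $\frac{12953}{760} \approx 17.043$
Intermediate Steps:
$p{\left(\left(1 - 18\right) - 5,36 \right)} - \frac{4626}{-1520} = \left(\left(\left(1 - 18\right) - 5\right) + 36\right) - \frac{4626}{-1520} = \left(\left(-17 - 5\right) + 36\right) - 4626 \left(- \frac{1}{1520}\right) = \left(-22 + 36\right) - - \frac{2313}{760} = 14 + \frac{2313}{760} = \frac{12953}{760}$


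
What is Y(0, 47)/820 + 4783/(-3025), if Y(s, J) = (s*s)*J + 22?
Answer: -385551/248050 ≈ -1.5543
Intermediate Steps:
Y(s, J) = 22 + J*s² (Y(s, J) = s²*J + 22 = J*s² + 22 = 22 + J*s²)
Y(0, 47)/820 + 4783/(-3025) = (22 + 47*0²)/820 + 4783/(-3025) = (22 + 47*0)*(1/820) + 4783*(-1/3025) = (22 + 0)*(1/820) - 4783/3025 = 22*(1/820) - 4783/3025 = 11/410 - 4783/3025 = -385551/248050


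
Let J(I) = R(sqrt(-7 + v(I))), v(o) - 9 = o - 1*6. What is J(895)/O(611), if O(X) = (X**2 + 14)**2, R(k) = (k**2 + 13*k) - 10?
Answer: 881/139379022225 + 13*sqrt(11)/15486558025 ≈ 9.1050e-9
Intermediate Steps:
v(o) = 3 + o (v(o) = 9 + (o - 1*6) = 9 + (o - 6) = 9 + (-6 + o) = 3 + o)
R(k) = -10 + k**2 + 13*k
J(I) = -14 + I + 13*sqrt(-4 + I) (J(I) = -10 + (sqrt(-7 + (3 + I)))**2 + 13*sqrt(-7 + (3 + I)) = -10 + (sqrt(-4 + I))**2 + 13*sqrt(-4 + I) = -10 + (-4 + I) + 13*sqrt(-4 + I) = -14 + I + 13*sqrt(-4 + I))
O(X) = (14 + X**2)**2
J(895)/O(611) = (-14 + 895 + 13*sqrt(-4 + 895))/((14 + 611**2)**2) = (-14 + 895 + 13*sqrt(891))/((14 + 373321)**2) = (-14 + 895 + 13*(9*sqrt(11)))/(373335**2) = (-14 + 895 + 117*sqrt(11))/139379022225 = (881 + 117*sqrt(11))*(1/139379022225) = 881/139379022225 + 13*sqrt(11)/15486558025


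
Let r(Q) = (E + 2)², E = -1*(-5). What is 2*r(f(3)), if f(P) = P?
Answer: 98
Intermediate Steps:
E = 5
r(Q) = 49 (r(Q) = (5 + 2)² = 7² = 49)
2*r(f(3)) = 2*49 = 98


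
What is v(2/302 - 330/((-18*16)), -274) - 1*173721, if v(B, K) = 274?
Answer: -173447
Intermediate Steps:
v(2/302 - 330/((-18*16)), -274) - 1*173721 = 274 - 1*173721 = 274 - 173721 = -173447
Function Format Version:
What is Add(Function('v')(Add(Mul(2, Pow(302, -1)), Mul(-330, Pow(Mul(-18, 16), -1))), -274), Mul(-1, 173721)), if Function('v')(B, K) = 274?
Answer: -173447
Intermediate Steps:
Add(Function('v')(Add(Mul(2, Pow(302, -1)), Mul(-330, Pow(Mul(-18, 16), -1))), -274), Mul(-1, 173721)) = Add(274, Mul(-1, 173721)) = Add(274, -173721) = -173447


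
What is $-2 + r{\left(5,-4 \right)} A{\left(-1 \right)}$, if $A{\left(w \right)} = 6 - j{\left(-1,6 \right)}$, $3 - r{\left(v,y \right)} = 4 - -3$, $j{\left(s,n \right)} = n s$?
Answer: $-50$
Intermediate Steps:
$r{\left(v,y \right)} = -4$ ($r{\left(v,y \right)} = 3 - \left(4 - -3\right) = 3 - \left(4 + 3\right) = 3 - 7 = -4$)
$A{\left(w \right)} = 12$ ($A{\left(w \right)} = 6 - 6 \left(-1\right) = 6 - -6 = 6 + 6 = 12$)
$-2 + r{\left(5,-4 \right)} A{\left(-1 \right)} = -2 - 48 = -50$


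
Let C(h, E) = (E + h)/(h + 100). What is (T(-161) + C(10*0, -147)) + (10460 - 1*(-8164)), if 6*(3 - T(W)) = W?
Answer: 5595709/300 ≈ 18652.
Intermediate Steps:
T(W) = 3 - W/6
C(h, E) = (E + h)/(100 + h)
(T(-161) + C(10*0, -147)) + (10460 - 1*(-8164)) = ((3 - ⅙*(-161)) + (-147 + 10*0)/(100 + 10*0)) + (10460 - 1*(-8164)) = ((3 + 161/6) + (-147 + 0)/(100 + 0)) + (10460 + 8164) = (179/6 - 147/100) + 18624 = 8509/300 + 18624 = 5595709/300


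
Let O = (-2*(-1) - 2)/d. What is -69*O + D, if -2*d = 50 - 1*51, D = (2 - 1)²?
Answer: 1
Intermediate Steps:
D = 1 (D = 1² = 1)
d = ½ (d = -(50 - 1*51)/2 = -(50 - 51)/2 = -½*(-1) = ½ ≈ 0.50000)
O = 0 (O = (-2*(-1) - 2)/(½) = (2 - 2)*2 = 0*2 = 0)
-69*O + D = -69*0 + 1 = 0 + 1 = 1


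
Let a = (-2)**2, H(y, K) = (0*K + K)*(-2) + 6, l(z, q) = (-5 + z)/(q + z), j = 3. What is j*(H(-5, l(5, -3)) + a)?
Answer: 30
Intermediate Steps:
l(z, q) = (-5 + z)/(q + z)
H(y, K) = 6 - 2*K (H(y, K) = (0 + K)*(-2) + 6 = K*(-2) + 6 = -2*K + 6 = 6 - 2*K)
a = 4
j*(H(-5, l(5, -3)) + a) = 3*((6 - 2*(-5 + 5)/(-3 + 5)) + 4) = 3*((6 - 2*0/2) + 4) = 3*((6 - 0) + 4) = 3*((6 - 2*0) + 4) = 3*((6 + 0) + 4) = 3*(6 + 4) = 3*10 = 30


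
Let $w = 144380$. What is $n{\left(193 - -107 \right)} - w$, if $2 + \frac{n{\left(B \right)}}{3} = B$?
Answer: $-143486$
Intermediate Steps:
$n{\left(B \right)} = -6 + 3 B$
$n{\left(193 - -107 \right)} - w = \left(-6 + 3 \left(193 - -107\right)\right) - 144380 = \left(-6 + 3 \left(193 + 107\right)\right) - 144380 = \left(-6 + 3 \cdot 300\right) - 144380 = \left(-6 + 900\right) - 144380 = 894 - 144380 = -143486$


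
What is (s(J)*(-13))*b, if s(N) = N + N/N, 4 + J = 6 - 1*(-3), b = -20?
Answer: 1560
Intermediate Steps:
J = 5 (J = -4 + (6 - 1*(-3)) = -4 + (6 + 3) = -4 + 9 = 5)
s(N) = 1 + N (s(N) = N + 1 = 1 + N)
(s(J)*(-13))*b = ((1 + 5)*(-13))*(-20) = (6*(-13))*(-20) = -78*(-20) = 1560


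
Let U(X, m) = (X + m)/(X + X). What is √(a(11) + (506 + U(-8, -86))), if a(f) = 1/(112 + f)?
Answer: √123908478/492 ≈ 22.625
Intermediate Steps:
U(X, m) = (X + m)/(2*X) (U(X, m) = (X + m)/((2*X)) = (X + m)*(1/(2*X)) = (X + m)/(2*X))
√(a(11) + (506 + U(-8, -86))) = √(1/(112 + 11) + (506 + (½)*(-8 - 86)/(-8))) = √(1/123 + (506 + (½)*(-⅛)*(-94))) = √(1/123 + (506 + 47/8)) = √(1/123 + 4095/8) = √(503693/984) = √123908478/492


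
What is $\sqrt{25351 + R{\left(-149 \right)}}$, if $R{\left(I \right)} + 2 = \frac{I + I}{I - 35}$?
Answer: $\frac{\sqrt{53641911}}{46} \approx 159.22$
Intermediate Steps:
$R{\left(I \right)} = -2 + \frac{2 I}{-35 + I}$ ($R{\left(I \right)} = -2 + \frac{I + I}{I - 35} = -2 + \frac{2 I}{-35 + I}$)
$\sqrt{25351 + R{\left(-149 \right)}} = \sqrt{25351 + \frac{70}{-35 - 149}} = \sqrt{25351 + \frac{70}{-184}} = \sqrt{25351 + 70 \left(- \frac{1}{184}\right)} = \sqrt{25351 - \frac{35}{92}} = \sqrt{\frac{2332257}{92}} = \frac{\sqrt{53641911}}{46}$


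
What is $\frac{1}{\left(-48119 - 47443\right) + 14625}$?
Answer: $- \frac{1}{80937} \approx -1.2355 \cdot 10^{-5}$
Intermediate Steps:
$\frac{1}{\left(-48119 - 47443\right) + 14625} = \frac{1}{-95562 + 14625} = \frac{1}{-80937} = - \frac{1}{80937}$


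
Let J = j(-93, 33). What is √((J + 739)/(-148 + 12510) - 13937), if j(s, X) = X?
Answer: 3*I*√59161929799/6181 ≈ 118.05*I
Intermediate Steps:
J = 33
√((J + 739)/(-148 + 12510) - 13937) = √((33 + 739)/(-148 + 12510) - 13937) = √(772/12362 - 13937) = √(772*(1/12362) - 13937) = √(386/6181 - 13937) = √(-86144211/6181) = 3*I*√59161929799/6181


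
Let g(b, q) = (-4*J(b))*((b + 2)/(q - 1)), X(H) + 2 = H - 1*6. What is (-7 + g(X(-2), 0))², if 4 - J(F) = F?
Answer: 207025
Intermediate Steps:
J(F) = 4 - F
X(H) = -8 + H (X(H) = -2 + (H - 1*6) = -2 + (H - 6) = -2 + (-6 + H) = -8 + H)
g(b, q) = (-16 + 4*b)*(2 + b)/(-1 + q) (g(b, q) = (-4*(4 - b))*((b + 2)/(q - 1)) = (-16 + 4*b)*((2 + b)/(-1 + q)) = (-16 + 4*b)*(2 + b)/(-1 + q))
(-7 + g(X(-2), 0))² = (-7 + 4*(-4 + (-8 - 2))*(2 + (-8 - 2))/(-1 + 0))² = (-7 + 4*(-4 - 10)*(2 - 10)/(-1))² = (-7 + 4*(-1)*(-14)*(-8))² = (-7 - 448)² = (-455)² = 207025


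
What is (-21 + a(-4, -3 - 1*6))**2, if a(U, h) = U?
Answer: 625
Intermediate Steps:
(-21 + a(-4, -3 - 1*6))**2 = (-21 - 4)**2 = (-25)**2 = 625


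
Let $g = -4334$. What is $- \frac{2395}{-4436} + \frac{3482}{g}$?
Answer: $- \frac{2533111}{9612812} \approx -0.26351$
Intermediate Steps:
$- \frac{2395}{-4436} + \frac{3482}{g} = - \frac{2395}{-4436} + \frac{3482}{-4334} = \left(-2395\right) \left(- \frac{1}{4436}\right) + 3482 \left(- \frac{1}{4334}\right) = \frac{2395}{4436} - \frac{1741}{2167} = - \frac{2533111}{9612812}$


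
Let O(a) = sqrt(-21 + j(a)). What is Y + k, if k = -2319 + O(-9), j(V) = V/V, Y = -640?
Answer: -2959 + 2*I*sqrt(5) ≈ -2959.0 + 4.4721*I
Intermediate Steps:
j(V) = 1
O(a) = 2*I*sqrt(5) (O(a) = sqrt(-21 + 1) = sqrt(-20) = 2*I*sqrt(5))
k = -2319 + 2*I*sqrt(5) ≈ -2319.0 + 4.4721*I
Y + k = -640 + (-2319 + 2*I*sqrt(5)) = -2959 + 2*I*sqrt(5)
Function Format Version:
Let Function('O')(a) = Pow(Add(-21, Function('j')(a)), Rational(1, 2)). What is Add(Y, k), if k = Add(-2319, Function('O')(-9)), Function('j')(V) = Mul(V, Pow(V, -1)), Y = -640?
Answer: Add(-2959, Mul(2, I, Pow(5, Rational(1, 2)))) ≈ Add(-2959.0, Mul(4.4721, I))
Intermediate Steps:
Function('j')(V) = 1
Function('O')(a) = Mul(2, I, Pow(5, Rational(1, 2))) (Function('O')(a) = Pow(Add(-21, 1), Rational(1, 2)) = Pow(-20, Rational(1, 2)) = Mul(2, I, Pow(5, Rational(1, 2))))
k = Add(-2319, Mul(2, I, Pow(5, Rational(1, 2)))) ≈ Add(-2319.0, Mul(4.4721, I))
Add(Y, k) = Add(-640, Add(-2319, Mul(2, I, Pow(5, Rational(1, 2))))) = Add(-2959, Mul(2, I, Pow(5, Rational(1, 2))))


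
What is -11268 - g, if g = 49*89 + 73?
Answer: -15702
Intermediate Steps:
g = 4434 (g = 4361 + 73 = 4434)
-11268 - g = -11268 - 1*4434 = -11268 - 4434 = -15702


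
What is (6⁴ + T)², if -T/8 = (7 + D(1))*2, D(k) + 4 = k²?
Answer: 1517824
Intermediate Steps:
D(k) = -4 + k²
T = -64 (T = -8*(7 + (-4 + 1²))*2 = -8*(7 + (-4 + 1))*2 = -8*(7 - 3)*2 = -32*2 = -8*8 = -64)
(6⁴ + T)² = (6⁴ - 64)² = (1296 - 64)² = 1232² = 1517824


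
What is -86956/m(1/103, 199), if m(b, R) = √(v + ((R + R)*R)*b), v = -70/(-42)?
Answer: -86956*√435381/18317 ≈ -3132.4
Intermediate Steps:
v = 5/3 (v = -70*(-1/42) = 5/3 ≈ 1.6667)
m(b, R) = √(5/3 + 2*b*R²) (m(b, R) = √(5/3 + ((R + R)*R)*b) = √(5/3 + ((2*R)*R)*b) = √(5/3 + (2*R²)*b) = √(5/3 + 2*b*R²))
-86956/m(1/103, 199) = -86956*3/√(15 + 18*199²/103) = -86956*3/√(15 + 18*(1/103)*39601) = -86956*3/√(15 + 712818/103) = -86956*√435381/18317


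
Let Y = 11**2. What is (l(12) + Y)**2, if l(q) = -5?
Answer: 13456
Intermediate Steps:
Y = 121
(l(12) + Y)**2 = (-5 + 121)**2 = 116**2 = 13456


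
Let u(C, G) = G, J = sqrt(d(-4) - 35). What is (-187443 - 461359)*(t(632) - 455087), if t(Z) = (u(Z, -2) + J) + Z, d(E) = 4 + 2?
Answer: 294852610514 - 648802*I*sqrt(29) ≈ 2.9485e+11 - 3.4939e+6*I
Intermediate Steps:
d(E) = 6
J = I*sqrt(29) (J = sqrt(6 - 35) = sqrt(-29) = I*sqrt(29) ≈ 5.3852*I)
t(Z) = -2 + Z + I*sqrt(29) (t(Z) = (-2 + I*sqrt(29)) + Z = -2 + Z + I*sqrt(29))
(-187443 - 461359)*(t(632) - 455087) = (-187443 - 461359)*((-2 + 632 + I*sqrt(29)) - 455087) = -648802*((630 + I*sqrt(29)) - 455087) = -648802*(-454457 + I*sqrt(29)) = 294852610514 - 648802*I*sqrt(29)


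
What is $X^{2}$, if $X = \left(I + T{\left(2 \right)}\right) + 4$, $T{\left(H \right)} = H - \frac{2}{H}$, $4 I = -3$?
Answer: $\frac{289}{16} \approx 18.063$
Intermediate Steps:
$I = - \frac{3}{4}$ ($I = \frac{1}{4} \left(-3\right) = - \frac{3}{4} \approx -0.75$)
$X = \frac{17}{4}$ ($X = \left(- \frac{3}{4} + \left(2 - \frac{2}{2}\right)\right) + 4 = \left(- \frac{3}{4} + \left(2 - 1\right)\right) + 4 = \left(- \frac{3}{4} + 1\right) + 4 = \frac{1}{4} + 4 = \frac{17}{4} \approx 4.25$)
$X^{2} = \left(\frac{17}{4}\right)^{2} = \frac{289}{16}$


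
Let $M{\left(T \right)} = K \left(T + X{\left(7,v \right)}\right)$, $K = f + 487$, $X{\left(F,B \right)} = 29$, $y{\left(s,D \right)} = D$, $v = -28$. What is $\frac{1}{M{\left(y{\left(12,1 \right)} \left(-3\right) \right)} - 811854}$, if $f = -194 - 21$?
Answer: $- \frac{1}{804782} \approx -1.2426 \cdot 10^{-6}$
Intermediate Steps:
$f = -215$ ($f = -194 - 21 = -215$)
$K = 272$ ($K = -215 + 487 = 272$)
$M{\left(T \right)} = 7888 + 272 T$ ($M{\left(T \right)} = 272 \left(T + 29\right) = 272 \left(29 + T\right) = 7888 + 272 T$)
$\frac{1}{M{\left(y{\left(12,1 \right)} \left(-3\right) \right)} - 811854} = \frac{1}{\left(7888 + 272 \cdot 1 \left(-3\right)\right) - 811854} = \frac{1}{\left(7888 + 272 \left(-3\right)\right) - 811854} = \frac{1}{\left(7888 - 816\right) - 811854} = \frac{1}{7072 - 811854} = \frac{1}{-804782} = - \frac{1}{804782}$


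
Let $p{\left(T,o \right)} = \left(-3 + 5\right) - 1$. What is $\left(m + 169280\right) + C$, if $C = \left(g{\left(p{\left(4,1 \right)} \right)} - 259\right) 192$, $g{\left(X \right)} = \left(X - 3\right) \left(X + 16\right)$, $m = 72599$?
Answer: $185623$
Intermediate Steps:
$p{\left(T,o \right)} = 1$ ($p{\left(T,o \right)} = 2 - 1 = 1$)
$g{\left(X \right)} = \left(-3 + X\right) \left(16 + X\right)$
$C = -56256$ ($C = \left(\left(-48 + 1^{2} + 13 \cdot 1\right) - 259\right) 192 = \left(\left(-48 + 1 + 13\right) - 259\right) 192 = \left(-34 - 259\right) 192 = \left(-293\right) 192 = -56256$)
$\left(m + 169280\right) + C = \left(72599 + 169280\right) - 56256 = 241879 - 56256 = 185623$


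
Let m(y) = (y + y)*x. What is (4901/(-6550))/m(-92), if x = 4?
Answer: 4901/4820800 ≈ 0.0010166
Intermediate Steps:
m(y) = 8*y (m(y) = (y + y)*4 = (2*y)*4 = 8*y)
(4901/(-6550))/m(-92) = (4901/(-6550))/((8*(-92))) = (4901*(-1/6550))/(-736) = -4901/6550*(-1/736) = 4901/4820800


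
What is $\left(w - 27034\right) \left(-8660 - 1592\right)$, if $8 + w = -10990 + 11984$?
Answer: $267044096$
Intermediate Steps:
$w = 986$ ($w = -8 + \left(-10990 + 11984\right) = -8 + 994 = 986$)
$\left(w - 27034\right) \left(-8660 - 1592\right) = \left(986 - 27034\right) \left(-8660 - 1592\right) = \left(-26048\right) \left(-10252\right) = 267044096$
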